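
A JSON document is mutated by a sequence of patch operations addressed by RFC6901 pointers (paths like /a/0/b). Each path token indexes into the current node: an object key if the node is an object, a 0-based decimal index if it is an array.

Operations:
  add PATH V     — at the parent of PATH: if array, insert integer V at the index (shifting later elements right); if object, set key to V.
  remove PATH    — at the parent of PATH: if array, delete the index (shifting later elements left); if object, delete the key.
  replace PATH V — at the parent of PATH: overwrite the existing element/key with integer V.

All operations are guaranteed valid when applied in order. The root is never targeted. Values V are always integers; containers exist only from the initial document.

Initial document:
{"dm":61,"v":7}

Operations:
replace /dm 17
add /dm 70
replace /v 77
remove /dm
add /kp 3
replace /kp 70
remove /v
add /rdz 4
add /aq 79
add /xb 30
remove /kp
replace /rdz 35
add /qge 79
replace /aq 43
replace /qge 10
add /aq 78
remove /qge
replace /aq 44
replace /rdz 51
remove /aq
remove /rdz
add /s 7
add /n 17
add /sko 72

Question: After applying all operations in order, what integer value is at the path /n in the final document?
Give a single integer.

After op 1 (replace /dm 17): {"dm":17,"v":7}
After op 2 (add /dm 70): {"dm":70,"v":7}
After op 3 (replace /v 77): {"dm":70,"v":77}
After op 4 (remove /dm): {"v":77}
After op 5 (add /kp 3): {"kp":3,"v":77}
After op 6 (replace /kp 70): {"kp":70,"v":77}
After op 7 (remove /v): {"kp":70}
After op 8 (add /rdz 4): {"kp":70,"rdz":4}
After op 9 (add /aq 79): {"aq":79,"kp":70,"rdz":4}
After op 10 (add /xb 30): {"aq":79,"kp":70,"rdz":4,"xb":30}
After op 11 (remove /kp): {"aq":79,"rdz":4,"xb":30}
After op 12 (replace /rdz 35): {"aq":79,"rdz":35,"xb":30}
After op 13 (add /qge 79): {"aq":79,"qge":79,"rdz":35,"xb":30}
After op 14 (replace /aq 43): {"aq":43,"qge":79,"rdz":35,"xb":30}
After op 15 (replace /qge 10): {"aq":43,"qge":10,"rdz":35,"xb":30}
After op 16 (add /aq 78): {"aq":78,"qge":10,"rdz":35,"xb":30}
After op 17 (remove /qge): {"aq":78,"rdz":35,"xb":30}
After op 18 (replace /aq 44): {"aq":44,"rdz":35,"xb":30}
After op 19 (replace /rdz 51): {"aq":44,"rdz":51,"xb":30}
After op 20 (remove /aq): {"rdz":51,"xb":30}
After op 21 (remove /rdz): {"xb":30}
After op 22 (add /s 7): {"s":7,"xb":30}
After op 23 (add /n 17): {"n":17,"s":7,"xb":30}
After op 24 (add /sko 72): {"n":17,"s":7,"sko":72,"xb":30}
Value at /n: 17

Answer: 17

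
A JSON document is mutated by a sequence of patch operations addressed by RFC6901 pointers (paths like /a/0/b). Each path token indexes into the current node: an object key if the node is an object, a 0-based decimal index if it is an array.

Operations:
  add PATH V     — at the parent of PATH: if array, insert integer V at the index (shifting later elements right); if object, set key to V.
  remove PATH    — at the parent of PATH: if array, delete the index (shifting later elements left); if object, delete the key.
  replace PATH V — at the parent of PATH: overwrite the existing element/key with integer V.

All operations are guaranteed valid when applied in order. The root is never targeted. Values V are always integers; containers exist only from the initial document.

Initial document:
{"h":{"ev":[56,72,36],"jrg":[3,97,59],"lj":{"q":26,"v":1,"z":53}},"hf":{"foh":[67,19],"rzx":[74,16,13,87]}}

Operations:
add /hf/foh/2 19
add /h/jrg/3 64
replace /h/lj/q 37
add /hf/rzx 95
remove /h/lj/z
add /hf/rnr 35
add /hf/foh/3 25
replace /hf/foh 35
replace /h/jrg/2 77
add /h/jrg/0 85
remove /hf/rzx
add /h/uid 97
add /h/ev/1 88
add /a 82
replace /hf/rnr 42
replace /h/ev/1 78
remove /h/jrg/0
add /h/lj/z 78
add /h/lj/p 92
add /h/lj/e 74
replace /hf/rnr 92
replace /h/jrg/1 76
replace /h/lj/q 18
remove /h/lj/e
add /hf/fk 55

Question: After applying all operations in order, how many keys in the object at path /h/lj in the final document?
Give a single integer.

Answer: 4

Derivation:
After op 1 (add /hf/foh/2 19): {"h":{"ev":[56,72,36],"jrg":[3,97,59],"lj":{"q":26,"v":1,"z":53}},"hf":{"foh":[67,19,19],"rzx":[74,16,13,87]}}
After op 2 (add /h/jrg/3 64): {"h":{"ev":[56,72,36],"jrg":[3,97,59,64],"lj":{"q":26,"v":1,"z":53}},"hf":{"foh":[67,19,19],"rzx":[74,16,13,87]}}
After op 3 (replace /h/lj/q 37): {"h":{"ev":[56,72,36],"jrg":[3,97,59,64],"lj":{"q":37,"v":1,"z":53}},"hf":{"foh":[67,19,19],"rzx":[74,16,13,87]}}
After op 4 (add /hf/rzx 95): {"h":{"ev":[56,72,36],"jrg":[3,97,59,64],"lj":{"q":37,"v":1,"z":53}},"hf":{"foh":[67,19,19],"rzx":95}}
After op 5 (remove /h/lj/z): {"h":{"ev":[56,72,36],"jrg":[3,97,59,64],"lj":{"q":37,"v":1}},"hf":{"foh":[67,19,19],"rzx":95}}
After op 6 (add /hf/rnr 35): {"h":{"ev":[56,72,36],"jrg":[3,97,59,64],"lj":{"q":37,"v":1}},"hf":{"foh":[67,19,19],"rnr":35,"rzx":95}}
After op 7 (add /hf/foh/3 25): {"h":{"ev":[56,72,36],"jrg":[3,97,59,64],"lj":{"q":37,"v":1}},"hf":{"foh":[67,19,19,25],"rnr":35,"rzx":95}}
After op 8 (replace /hf/foh 35): {"h":{"ev":[56,72,36],"jrg":[3,97,59,64],"lj":{"q":37,"v":1}},"hf":{"foh":35,"rnr":35,"rzx":95}}
After op 9 (replace /h/jrg/2 77): {"h":{"ev":[56,72,36],"jrg":[3,97,77,64],"lj":{"q":37,"v":1}},"hf":{"foh":35,"rnr":35,"rzx":95}}
After op 10 (add /h/jrg/0 85): {"h":{"ev":[56,72,36],"jrg":[85,3,97,77,64],"lj":{"q":37,"v":1}},"hf":{"foh":35,"rnr":35,"rzx":95}}
After op 11 (remove /hf/rzx): {"h":{"ev":[56,72,36],"jrg":[85,3,97,77,64],"lj":{"q":37,"v":1}},"hf":{"foh":35,"rnr":35}}
After op 12 (add /h/uid 97): {"h":{"ev":[56,72,36],"jrg":[85,3,97,77,64],"lj":{"q":37,"v":1},"uid":97},"hf":{"foh":35,"rnr":35}}
After op 13 (add /h/ev/1 88): {"h":{"ev":[56,88,72,36],"jrg":[85,3,97,77,64],"lj":{"q":37,"v":1},"uid":97},"hf":{"foh":35,"rnr":35}}
After op 14 (add /a 82): {"a":82,"h":{"ev":[56,88,72,36],"jrg":[85,3,97,77,64],"lj":{"q":37,"v":1},"uid":97},"hf":{"foh":35,"rnr":35}}
After op 15 (replace /hf/rnr 42): {"a":82,"h":{"ev":[56,88,72,36],"jrg":[85,3,97,77,64],"lj":{"q":37,"v":1},"uid":97},"hf":{"foh":35,"rnr":42}}
After op 16 (replace /h/ev/1 78): {"a":82,"h":{"ev":[56,78,72,36],"jrg":[85,3,97,77,64],"lj":{"q":37,"v":1},"uid":97},"hf":{"foh":35,"rnr":42}}
After op 17 (remove /h/jrg/0): {"a":82,"h":{"ev":[56,78,72,36],"jrg":[3,97,77,64],"lj":{"q":37,"v":1},"uid":97},"hf":{"foh":35,"rnr":42}}
After op 18 (add /h/lj/z 78): {"a":82,"h":{"ev":[56,78,72,36],"jrg":[3,97,77,64],"lj":{"q":37,"v":1,"z":78},"uid":97},"hf":{"foh":35,"rnr":42}}
After op 19 (add /h/lj/p 92): {"a":82,"h":{"ev":[56,78,72,36],"jrg":[3,97,77,64],"lj":{"p":92,"q":37,"v":1,"z":78},"uid":97},"hf":{"foh":35,"rnr":42}}
After op 20 (add /h/lj/e 74): {"a":82,"h":{"ev":[56,78,72,36],"jrg":[3,97,77,64],"lj":{"e":74,"p":92,"q":37,"v":1,"z":78},"uid":97},"hf":{"foh":35,"rnr":42}}
After op 21 (replace /hf/rnr 92): {"a":82,"h":{"ev":[56,78,72,36],"jrg":[3,97,77,64],"lj":{"e":74,"p":92,"q":37,"v":1,"z":78},"uid":97},"hf":{"foh":35,"rnr":92}}
After op 22 (replace /h/jrg/1 76): {"a":82,"h":{"ev":[56,78,72,36],"jrg":[3,76,77,64],"lj":{"e":74,"p":92,"q":37,"v":1,"z":78},"uid":97},"hf":{"foh":35,"rnr":92}}
After op 23 (replace /h/lj/q 18): {"a":82,"h":{"ev":[56,78,72,36],"jrg":[3,76,77,64],"lj":{"e":74,"p":92,"q":18,"v":1,"z":78},"uid":97},"hf":{"foh":35,"rnr":92}}
After op 24 (remove /h/lj/e): {"a":82,"h":{"ev":[56,78,72,36],"jrg":[3,76,77,64],"lj":{"p":92,"q":18,"v":1,"z":78},"uid":97},"hf":{"foh":35,"rnr":92}}
After op 25 (add /hf/fk 55): {"a":82,"h":{"ev":[56,78,72,36],"jrg":[3,76,77,64],"lj":{"p":92,"q":18,"v":1,"z":78},"uid":97},"hf":{"fk":55,"foh":35,"rnr":92}}
Size at path /h/lj: 4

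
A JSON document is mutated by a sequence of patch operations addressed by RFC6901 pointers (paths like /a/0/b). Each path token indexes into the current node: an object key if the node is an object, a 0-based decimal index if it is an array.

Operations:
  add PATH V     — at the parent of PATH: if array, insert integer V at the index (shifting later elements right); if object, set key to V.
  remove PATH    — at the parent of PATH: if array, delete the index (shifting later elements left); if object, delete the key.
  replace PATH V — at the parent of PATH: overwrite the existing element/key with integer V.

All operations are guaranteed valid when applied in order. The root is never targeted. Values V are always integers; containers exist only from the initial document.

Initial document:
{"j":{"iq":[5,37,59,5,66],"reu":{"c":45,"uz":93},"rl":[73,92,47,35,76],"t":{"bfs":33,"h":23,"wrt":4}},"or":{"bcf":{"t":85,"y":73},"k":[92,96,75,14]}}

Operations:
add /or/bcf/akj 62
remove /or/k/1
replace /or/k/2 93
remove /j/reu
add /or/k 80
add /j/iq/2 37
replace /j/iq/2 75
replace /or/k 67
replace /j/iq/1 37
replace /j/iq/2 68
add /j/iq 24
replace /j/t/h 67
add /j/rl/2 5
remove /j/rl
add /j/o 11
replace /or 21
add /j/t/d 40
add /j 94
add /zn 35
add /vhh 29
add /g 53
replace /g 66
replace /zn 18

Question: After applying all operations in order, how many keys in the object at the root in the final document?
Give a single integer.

After op 1 (add /or/bcf/akj 62): {"j":{"iq":[5,37,59,5,66],"reu":{"c":45,"uz":93},"rl":[73,92,47,35,76],"t":{"bfs":33,"h":23,"wrt":4}},"or":{"bcf":{"akj":62,"t":85,"y":73},"k":[92,96,75,14]}}
After op 2 (remove /or/k/1): {"j":{"iq":[5,37,59,5,66],"reu":{"c":45,"uz":93},"rl":[73,92,47,35,76],"t":{"bfs":33,"h":23,"wrt":4}},"or":{"bcf":{"akj":62,"t":85,"y":73},"k":[92,75,14]}}
After op 3 (replace /or/k/2 93): {"j":{"iq":[5,37,59,5,66],"reu":{"c":45,"uz":93},"rl":[73,92,47,35,76],"t":{"bfs":33,"h":23,"wrt":4}},"or":{"bcf":{"akj":62,"t":85,"y":73},"k":[92,75,93]}}
After op 4 (remove /j/reu): {"j":{"iq":[5,37,59,5,66],"rl":[73,92,47,35,76],"t":{"bfs":33,"h":23,"wrt":4}},"or":{"bcf":{"akj":62,"t":85,"y":73},"k":[92,75,93]}}
After op 5 (add /or/k 80): {"j":{"iq":[5,37,59,5,66],"rl":[73,92,47,35,76],"t":{"bfs":33,"h":23,"wrt":4}},"or":{"bcf":{"akj":62,"t":85,"y":73},"k":80}}
After op 6 (add /j/iq/2 37): {"j":{"iq":[5,37,37,59,5,66],"rl":[73,92,47,35,76],"t":{"bfs":33,"h":23,"wrt":4}},"or":{"bcf":{"akj":62,"t":85,"y":73},"k":80}}
After op 7 (replace /j/iq/2 75): {"j":{"iq":[5,37,75,59,5,66],"rl":[73,92,47,35,76],"t":{"bfs":33,"h":23,"wrt":4}},"or":{"bcf":{"akj":62,"t":85,"y":73},"k":80}}
After op 8 (replace /or/k 67): {"j":{"iq":[5,37,75,59,5,66],"rl":[73,92,47,35,76],"t":{"bfs":33,"h":23,"wrt":4}},"or":{"bcf":{"akj":62,"t":85,"y":73},"k":67}}
After op 9 (replace /j/iq/1 37): {"j":{"iq":[5,37,75,59,5,66],"rl":[73,92,47,35,76],"t":{"bfs":33,"h":23,"wrt":4}},"or":{"bcf":{"akj":62,"t":85,"y":73},"k":67}}
After op 10 (replace /j/iq/2 68): {"j":{"iq":[5,37,68,59,5,66],"rl":[73,92,47,35,76],"t":{"bfs":33,"h":23,"wrt":4}},"or":{"bcf":{"akj":62,"t":85,"y":73},"k":67}}
After op 11 (add /j/iq 24): {"j":{"iq":24,"rl":[73,92,47,35,76],"t":{"bfs":33,"h":23,"wrt":4}},"or":{"bcf":{"akj":62,"t":85,"y":73},"k":67}}
After op 12 (replace /j/t/h 67): {"j":{"iq":24,"rl":[73,92,47,35,76],"t":{"bfs":33,"h":67,"wrt":4}},"or":{"bcf":{"akj":62,"t":85,"y":73},"k":67}}
After op 13 (add /j/rl/2 5): {"j":{"iq":24,"rl":[73,92,5,47,35,76],"t":{"bfs":33,"h":67,"wrt":4}},"or":{"bcf":{"akj":62,"t":85,"y":73},"k":67}}
After op 14 (remove /j/rl): {"j":{"iq":24,"t":{"bfs":33,"h":67,"wrt":4}},"or":{"bcf":{"akj":62,"t":85,"y":73},"k":67}}
After op 15 (add /j/o 11): {"j":{"iq":24,"o":11,"t":{"bfs":33,"h":67,"wrt":4}},"or":{"bcf":{"akj":62,"t":85,"y":73},"k":67}}
After op 16 (replace /or 21): {"j":{"iq":24,"o":11,"t":{"bfs":33,"h":67,"wrt":4}},"or":21}
After op 17 (add /j/t/d 40): {"j":{"iq":24,"o":11,"t":{"bfs":33,"d":40,"h":67,"wrt":4}},"or":21}
After op 18 (add /j 94): {"j":94,"or":21}
After op 19 (add /zn 35): {"j":94,"or":21,"zn":35}
After op 20 (add /vhh 29): {"j":94,"or":21,"vhh":29,"zn":35}
After op 21 (add /g 53): {"g":53,"j":94,"or":21,"vhh":29,"zn":35}
After op 22 (replace /g 66): {"g":66,"j":94,"or":21,"vhh":29,"zn":35}
After op 23 (replace /zn 18): {"g":66,"j":94,"or":21,"vhh":29,"zn":18}
Size at the root: 5

Answer: 5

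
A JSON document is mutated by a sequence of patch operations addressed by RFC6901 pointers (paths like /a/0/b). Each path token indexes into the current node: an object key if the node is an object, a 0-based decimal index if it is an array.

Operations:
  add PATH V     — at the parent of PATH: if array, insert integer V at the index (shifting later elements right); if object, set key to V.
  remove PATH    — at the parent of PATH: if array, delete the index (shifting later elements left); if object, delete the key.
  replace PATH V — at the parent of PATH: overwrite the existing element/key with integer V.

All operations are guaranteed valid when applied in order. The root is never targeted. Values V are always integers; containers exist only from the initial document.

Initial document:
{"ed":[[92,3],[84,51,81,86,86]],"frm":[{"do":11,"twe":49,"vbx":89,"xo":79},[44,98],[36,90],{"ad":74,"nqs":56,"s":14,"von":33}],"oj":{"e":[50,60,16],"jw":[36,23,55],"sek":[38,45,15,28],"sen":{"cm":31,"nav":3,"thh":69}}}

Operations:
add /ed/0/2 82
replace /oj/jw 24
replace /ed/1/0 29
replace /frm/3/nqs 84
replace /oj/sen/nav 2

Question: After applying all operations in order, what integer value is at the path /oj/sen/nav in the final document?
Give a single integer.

After op 1 (add /ed/0/2 82): {"ed":[[92,3,82],[84,51,81,86,86]],"frm":[{"do":11,"twe":49,"vbx":89,"xo":79},[44,98],[36,90],{"ad":74,"nqs":56,"s":14,"von":33}],"oj":{"e":[50,60,16],"jw":[36,23,55],"sek":[38,45,15,28],"sen":{"cm":31,"nav":3,"thh":69}}}
After op 2 (replace /oj/jw 24): {"ed":[[92,3,82],[84,51,81,86,86]],"frm":[{"do":11,"twe":49,"vbx":89,"xo":79},[44,98],[36,90],{"ad":74,"nqs":56,"s":14,"von":33}],"oj":{"e":[50,60,16],"jw":24,"sek":[38,45,15,28],"sen":{"cm":31,"nav":3,"thh":69}}}
After op 3 (replace /ed/1/0 29): {"ed":[[92,3,82],[29,51,81,86,86]],"frm":[{"do":11,"twe":49,"vbx":89,"xo":79},[44,98],[36,90],{"ad":74,"nqs":56,"s":14,"von":33}],"oj":{"e":[50,60,16],"jw":24,"sek":[38,45,15,28],"sen":{"cm":31,"nav":3,"thh":69}}}
After op 4 (replace /frm/3/nqs 84): {"ed":[[92,3,82],[29,51,81,86,86]],"frm":[{"do":11,"twe":49,"vbx":89,"xo":79},[44,98],[36,90],{"ad":74,"nqs":84,"s":14,"von":33}],"oj":{"e":[50,60,16],"jw":24,"sek":[38,45,15,28],"sen":{"cm":31,"nav":3,"thh":69}}}
After op 5 (replace /oj/sen/nav 2): {"ed":[[92,3,82],[29,51,81,86,86]],"frm":[{"do":11,"twe":49,"vbx":89,"xo":79},[44,98],[36,90],{"ad":74,"nqs":84,"s":14,"von":33}],"oj":{"e":[50,60,16],"jw":24,"sek":[38,45,15,28],"sen":{"cm":31,"nav":2,"thh":69}}}
Value at /oj/sen/nav: 2

Answer: 2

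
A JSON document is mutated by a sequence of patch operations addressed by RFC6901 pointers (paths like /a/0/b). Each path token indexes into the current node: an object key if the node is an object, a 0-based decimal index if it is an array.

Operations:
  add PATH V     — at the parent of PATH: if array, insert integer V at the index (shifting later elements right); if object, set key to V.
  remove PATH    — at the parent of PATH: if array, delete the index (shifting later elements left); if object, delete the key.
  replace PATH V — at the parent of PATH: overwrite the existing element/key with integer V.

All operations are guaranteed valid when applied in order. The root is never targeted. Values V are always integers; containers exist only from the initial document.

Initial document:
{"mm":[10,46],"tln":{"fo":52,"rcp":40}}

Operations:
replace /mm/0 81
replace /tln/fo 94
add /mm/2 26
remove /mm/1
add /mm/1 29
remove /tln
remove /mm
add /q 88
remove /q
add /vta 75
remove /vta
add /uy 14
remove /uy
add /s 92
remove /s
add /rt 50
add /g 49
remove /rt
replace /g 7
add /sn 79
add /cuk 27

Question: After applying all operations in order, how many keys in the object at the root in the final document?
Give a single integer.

Answer: 3

Derivation:
After op 1 (replace /mm/0 81): {"mm":[81,46],"tln":{"fo":52,"rcp":40}}
After op 2 (replace /tln/fo 94): {"mm":[81,46],"tln":{"fo":94,"rcp":40}}
After op 3 (add /mm/2 26): {"mm":[81,46,26],"tln":{"fo":94,"rcp":40}}
After op 4 (remove /mm/1): {"mm":[81,26],"tln":{"fo":94,"rcp":40}}
After op 5 (add /mm/1 29): {"mm":[81,29,26],"tln":{"fo":94,"rcp":40}}
After op 6 (remove /tln): {"mm":[81,29,26]}
After op 7 (remove /mm): {}
After op 8 (add /q 88): {"q":88}
After op 9 (remove /q): {}
After op 10 (add /vta 75): {"vta":75}
After op 11 (remove /vta): {}
After op 12 (add /uy 14): {"uy":14}
After op 13 (remove /uy): {}
After op 14 (add /s 92): {"s":92}
After op 15 (remove /s): {}
After op 16 (add /rt 50): {"rt":50}
After op 17 (add /g 49): {"g":49,"rt":50}
After op 18 (remove /rt): {"g":49}
After op 19 (replace /g 7): {"g":7}
After op 20 (add /sn 79): {"g":7,"sn":79}
After op 21 (add /cuk 27): {"cuk":27,"g":7,"sn":79}
Size at the root: 3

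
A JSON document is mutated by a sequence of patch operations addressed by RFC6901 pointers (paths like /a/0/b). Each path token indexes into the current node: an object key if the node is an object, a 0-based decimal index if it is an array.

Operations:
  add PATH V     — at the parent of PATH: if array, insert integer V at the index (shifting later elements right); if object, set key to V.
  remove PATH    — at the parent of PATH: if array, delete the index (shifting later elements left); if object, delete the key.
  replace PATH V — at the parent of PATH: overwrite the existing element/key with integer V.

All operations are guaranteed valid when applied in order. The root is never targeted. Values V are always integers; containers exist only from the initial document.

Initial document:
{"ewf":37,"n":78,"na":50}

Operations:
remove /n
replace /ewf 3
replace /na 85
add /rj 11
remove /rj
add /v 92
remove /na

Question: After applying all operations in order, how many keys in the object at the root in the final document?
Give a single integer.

After op 1 (remove /n): {"ewf":37,"na":50}
After op 2 (replace /ewf 3): {"ewf":3,"na":50}
After op 3 (replace /na 85): {"ewf":3,"na":85}
After op 4 (add /rj 11): {"ewf":3,"na":85,"rj":11}
After op 5 (remove /rj): {"ewf":3,"na":85}
After op 6 (add /v 92): {"ewf":3,"na":85,"v":92}
After op 7 (remove /na): {"ewf":3,"v":92}
Size at the root: 2

Answer: 2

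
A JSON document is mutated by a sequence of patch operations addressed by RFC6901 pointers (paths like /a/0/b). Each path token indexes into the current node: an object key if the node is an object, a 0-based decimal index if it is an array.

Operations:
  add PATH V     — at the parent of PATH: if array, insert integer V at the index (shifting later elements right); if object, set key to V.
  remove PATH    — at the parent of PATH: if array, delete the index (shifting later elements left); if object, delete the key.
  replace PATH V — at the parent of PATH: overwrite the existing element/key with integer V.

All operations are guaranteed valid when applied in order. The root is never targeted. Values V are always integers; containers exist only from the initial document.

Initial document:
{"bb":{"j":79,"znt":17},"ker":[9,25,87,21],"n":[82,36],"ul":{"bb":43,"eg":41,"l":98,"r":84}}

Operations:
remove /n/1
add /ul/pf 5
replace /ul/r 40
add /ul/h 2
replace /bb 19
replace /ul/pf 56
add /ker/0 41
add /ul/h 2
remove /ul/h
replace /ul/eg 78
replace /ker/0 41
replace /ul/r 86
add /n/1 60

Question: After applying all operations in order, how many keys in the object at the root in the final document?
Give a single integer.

After op 1 (remove /n/1): {"bb":{"j":79,"znt":17},"ker":[9,25,87,21],"n":[82],"ul":{"bb":43,"eg":41,"l":98,"r":84}}
After op 2 (add /ul/pf 5): {"bb":{"j":79,"znt":17},"ker":[9,25,87,21],"n":[82],"ul":{"bb":43,"eg":41,"l":98,"pf":5,"r":84}}
After op 3 (replace /ul/r 40): {"bb":{"j":79,"znt":17},"ker":[9,25,87,21],"n":[82],"ul":{"bb":43,"eg":41,"l":98,"pf":5,"r":40}}
After op 4 (add /ul/h 2): {"bb":{"j":79,"znt":17},"ker":[9,25,87,21],"n":[82],"ul":{"bb":43,"eg":41,"h":2,"l":98,"pf":5,"r":40}}
After op 5 (replace /bb 19): {"bb":19,"ker":[9,25,87,21],"n":[82],"ul":{"bb":43,"eg":41,"h":2,"l":98,"pf":5,"r":40}}
After op 6 (replace /ul/pf 56): {"bb":19,"ker":[9,25,87,21],"n":[82],"ul":{"bb":43,"eg":41,"h":2,"l":98,"pf":56,"r":40}}
After op 7 (add /ker/0 41): {"bb":19,"ker":[41,9,25,87,21],"n":[82],"ul":{"bb":43,"eg":41,"h":2,"l":98,"pf":56,"r":40}}
After op 8 (add /ul/h 2): {"bb":19,"ker":[41,9,25,87,21],"n":[82],"ul":{"bb":43,"eg":41,"h":2,"l":98,"pf":56,"r":40}}
After op 9 (remove /ul/h): {"bb":19,"ker":[41,9,25,87,21],"n":[82],"ul":{"bb":43,"eg":41,"l":98,"pf":56,"r":40}}
After op 10 (replace /ul/eg 78): {"bb":19,"ker":[41,9,25,87,21],"n":[82],"ul":{"bb":43,"eg":78,"l":98,"pf":56,"r":40}}
After op 11 (replace /ker/0 41): {"bb":19,"ker":[41,9,25,87,21],"n":[82],"ul":{"bb":43,"eg":78,"l":98,"pf":56,"r":40}}
After op 12 (replace /ul/r 86): {"bb":19,"ker":[41,9,25,87,21],"n":[82],"ul":{"bb":43,"eg":78,"l":98,"pf":56,"r":86}}
After op 13 (add /n/1 60): {"bb":19,"ker":[41,9,25,87,21],"n":[82,60],"ul":{"bb":43,"eg":78,"l":98,"pf":56,"r":86}}
Size at the root: 4

Answer: 4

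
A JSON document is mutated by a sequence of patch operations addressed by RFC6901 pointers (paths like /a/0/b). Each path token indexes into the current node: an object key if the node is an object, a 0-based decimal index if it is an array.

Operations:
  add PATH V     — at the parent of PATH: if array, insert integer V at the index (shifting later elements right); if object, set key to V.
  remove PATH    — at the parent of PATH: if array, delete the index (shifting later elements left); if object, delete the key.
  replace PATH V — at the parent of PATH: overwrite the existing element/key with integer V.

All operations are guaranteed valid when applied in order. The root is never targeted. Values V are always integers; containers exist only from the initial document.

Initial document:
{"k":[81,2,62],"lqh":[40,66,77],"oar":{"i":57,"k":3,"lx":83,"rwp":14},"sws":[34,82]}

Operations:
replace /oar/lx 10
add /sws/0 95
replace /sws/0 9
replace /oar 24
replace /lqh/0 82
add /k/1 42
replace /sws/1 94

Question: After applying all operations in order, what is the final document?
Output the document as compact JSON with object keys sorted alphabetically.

After op 1 (replace /oar/lx 10): {"k":[81,2,62],"lqh":[40,66,77],"oar":{"i":57,"k":3,"lx":10,"rwp":14},"sws":[34,82]}
After op 2 (add /sws/0 95): {"k":[81,2,62],"lqh":[40,66,77],"oar":{"i":57,"k":3,"lx":10,"rwp":14},"sws":[95,34,82]}
After op 3 (replace /sws/0 9): {"k":[81,2,62],"lqh":[40,66,77],"oar":{"i":57,"k":3,"lx":10,"rwp":14},"sws":[9,34,82]}
After op 4 (replace /oar 24): {"k":[81,2,62],"lqh":[40,66,77],"oar":24,"sws":[9,34,82]}
After op 5 (replace /lqh/0 82): {"k":[81,2,62],"lqh":[82,66,77],"oar":24,"sws":[9,34,82]}
After op 6 (add /k/1 42): {"k":[81,42,2,62],"lqh":[82,66,77],"oar":24,"sws":[9,34,82]}
After op 7 (replace /sws/1 94): {"k":[81,42,2,62],"lqh":[82,66,77],"oar":24,"sws":[9,94,82]}

Answer: {"k":[81,42,2,62],"lqh":[82,66,77],"oar":24,"sws":[9,94,82]}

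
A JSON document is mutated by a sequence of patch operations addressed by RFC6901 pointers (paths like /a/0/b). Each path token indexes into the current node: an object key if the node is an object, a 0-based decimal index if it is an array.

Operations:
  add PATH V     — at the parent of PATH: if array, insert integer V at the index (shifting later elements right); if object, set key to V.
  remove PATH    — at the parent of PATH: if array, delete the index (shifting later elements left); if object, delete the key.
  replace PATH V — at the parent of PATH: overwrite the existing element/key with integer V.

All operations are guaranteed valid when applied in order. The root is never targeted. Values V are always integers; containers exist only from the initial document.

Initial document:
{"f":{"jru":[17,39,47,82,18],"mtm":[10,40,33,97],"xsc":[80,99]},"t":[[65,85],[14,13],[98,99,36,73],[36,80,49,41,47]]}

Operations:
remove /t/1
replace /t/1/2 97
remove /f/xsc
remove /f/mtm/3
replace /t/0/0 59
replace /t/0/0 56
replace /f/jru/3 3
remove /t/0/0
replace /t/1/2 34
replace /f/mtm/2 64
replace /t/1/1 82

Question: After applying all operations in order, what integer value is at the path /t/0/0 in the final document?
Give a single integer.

After op 1 (remove /t/1): {"f":{"jru":[17,39,47,82,18],"mtm":[10,40,33,97],"xsc":[80,99]},"t":[[65,85],[98,99,36,73],[36,80,49,41,47]]}
After op 2 (replace /t/1/2 97): {"f":{"jru":[17,39,47,82,18],"mtm":[10,40,33,97],"xsc":[80,99]},"t":[[65,85],[98,99,97,73],[36,80,49,41,47]]}
After op 3 (remove /f/xsc): {"f":{"jru":[17,39,47,82,18],"mtm":[10,40,33,97]},"t":[[65,85],[98,99,97,73],[36,80,49,41,47]]}
After op 4 (remove /f/mtm/3): {"f":{"jru":[17,39,47,82,18],"mtm":[10,40,33]},"t":[[65,85],[98,99,97,73],[36,80,49,41,47]]}
After op 5 (replace /t/0/0 59): {"f":{"jru":[17,39,47,82,18],"mtm":[10,40,33]},"t":[[59,85],[98,99,97,73],[36,80,49,41,47]]}
After op 6 (replace /t/0/0 56): {"f":{"jru":[17,39,47,82,18],"mtm":[10,40,33]},"t":[[56,85],[98,99,97,73],[36,80,49,41,47]]}
After op 7 (replace /f/jru/3 3): {"f":{"jru":[17,39,47,3,18],"mtm":[10,40,33]},"t":[[56,85],[98,99,97,73],[36,80,49,41,47]]}
After op 8 (remove /t/0/0): {"f":{"jru":[17,39,47,3,18],"mtm":[10,40,33]},"t":[[85],[98,99,97,73],[36,80,49,41,47]]}
After op 9 (replace /t/1/2 34): {"f":{"jru":[17,39,47,3,18],"mtm":[10,40,33]},"t":[[85],[98,99,34,73],[36,80,49,41,47]]}
After op 10 (replace /f/mtm/2 64): {"f":{"jru":[17,39,47,3,18],"mtm":[10,40,64]},"t":[[85],[98,99,34,73],[36,80,49,41,47]]}
After op 11 (replace /t/1/1 82): {"f":{"jru":[17,39,47,3,18],"mtm":[10,40,64]},"t":[[85],[98,82,34,73],[36,80,49,41,47]]}
Value at /t/0/0: 85

Answer: 85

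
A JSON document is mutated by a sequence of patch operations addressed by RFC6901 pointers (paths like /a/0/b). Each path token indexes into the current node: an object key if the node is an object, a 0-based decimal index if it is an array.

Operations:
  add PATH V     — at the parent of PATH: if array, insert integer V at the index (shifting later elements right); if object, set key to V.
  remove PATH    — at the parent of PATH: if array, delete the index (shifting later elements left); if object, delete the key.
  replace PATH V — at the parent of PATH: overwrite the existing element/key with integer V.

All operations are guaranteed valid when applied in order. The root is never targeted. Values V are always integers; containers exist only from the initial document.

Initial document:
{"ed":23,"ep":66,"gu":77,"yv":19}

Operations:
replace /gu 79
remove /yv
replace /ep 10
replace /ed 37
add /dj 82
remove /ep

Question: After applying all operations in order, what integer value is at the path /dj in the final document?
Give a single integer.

After op 1 (replace /gu 79): {"ed":23,"ep":66,"gu":79,"yv":19}
After op 2 (remove /yv): {"ed":23,"ep":66,"gu":79}
After op 3 (replace /ep 10): {"ed":23,"ep":10,"gu":79}
After op 4 (replace /ed 37): {"ed":37,"ep":10,"gu":79}
After op 5 (add /dj 82): {"dj":82,"ed":37,"ep":10,"gu":79}
After op 6 (remove /ep): {"dj":82,"ed":37,"gu":79}
Value at /dj: 82

Answer: 82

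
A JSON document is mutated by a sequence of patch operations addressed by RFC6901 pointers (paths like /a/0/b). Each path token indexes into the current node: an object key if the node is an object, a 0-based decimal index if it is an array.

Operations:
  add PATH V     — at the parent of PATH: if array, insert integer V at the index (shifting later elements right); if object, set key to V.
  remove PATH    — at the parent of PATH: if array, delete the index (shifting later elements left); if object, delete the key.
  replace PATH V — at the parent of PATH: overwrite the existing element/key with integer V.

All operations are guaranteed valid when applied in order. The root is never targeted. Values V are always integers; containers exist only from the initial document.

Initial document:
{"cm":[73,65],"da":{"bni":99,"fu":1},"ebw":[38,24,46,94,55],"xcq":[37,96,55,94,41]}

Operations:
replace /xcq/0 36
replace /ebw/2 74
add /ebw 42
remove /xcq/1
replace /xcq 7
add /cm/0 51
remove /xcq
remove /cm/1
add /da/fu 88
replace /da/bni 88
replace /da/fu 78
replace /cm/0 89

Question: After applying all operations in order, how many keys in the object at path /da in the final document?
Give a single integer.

Answer: 2

Derivation:
After op 1 (replace /xcq/0 36): {"cm":[73,65],"da":{"bni":99,"fu":1},"ebw":[38,24,46,94,55],"xcq":[36,96,55,94,41]}
After op 2 (replace /ebw/2 74): {"cm":[73,65],"da":{"bni":99,"fu":1},"ebw":[38,24,74,94,55],"xcq":[36,96,55,94,41]}
After op 3 (add /ebw 42): {"cm":[73,65],"da":{"bni":99,"fu":1},"ebw":42,"xcq":[36,96,55,94,41]}
After op 4 (remove /xcq/1): {"cm":[73,65],"da":{"bni":99,"fu":1},"ebw":42,"xcq":[36,55,94,41]}
After op 5 (replace /xcq 7): {"cm":[73,65],"da":{"bni":99,"fu":1},"ebw":42,"xcq":7}
After op 6 (add /cm/0 51): {"cm":[51,73,65],"da":{"bni":99,"fu":1},"ebw":42,"xcq":7}
After op 7 (remove /xcq): {"cm":[51,73,65],"da":{"bni":99,"fu":1},"ebw":42}
After op 8 (remove /cm/1): {"cm":[51,65],"da":{"bni":99,"fu":1},"ebw":42}
After op 9 (add /da/fu 88): {"cm":[51,65],"da":{"bni":99,"fu":88},"ebw":42}
After op 10 (replace /da/bni 88): {"cm":[51,65],"da":{"bni":88,"fu":88},"ebw":42}
After op 11 (replace /da/fu 78): {"cm":[51,65],"da":{"bni":88,"fu":78},"ebw":42}
After op 12 (replace /cm/0 89): {"cm":[89,65],"da":{"bni":88,"fu":78},"ebw":42}
Size at path /da: 2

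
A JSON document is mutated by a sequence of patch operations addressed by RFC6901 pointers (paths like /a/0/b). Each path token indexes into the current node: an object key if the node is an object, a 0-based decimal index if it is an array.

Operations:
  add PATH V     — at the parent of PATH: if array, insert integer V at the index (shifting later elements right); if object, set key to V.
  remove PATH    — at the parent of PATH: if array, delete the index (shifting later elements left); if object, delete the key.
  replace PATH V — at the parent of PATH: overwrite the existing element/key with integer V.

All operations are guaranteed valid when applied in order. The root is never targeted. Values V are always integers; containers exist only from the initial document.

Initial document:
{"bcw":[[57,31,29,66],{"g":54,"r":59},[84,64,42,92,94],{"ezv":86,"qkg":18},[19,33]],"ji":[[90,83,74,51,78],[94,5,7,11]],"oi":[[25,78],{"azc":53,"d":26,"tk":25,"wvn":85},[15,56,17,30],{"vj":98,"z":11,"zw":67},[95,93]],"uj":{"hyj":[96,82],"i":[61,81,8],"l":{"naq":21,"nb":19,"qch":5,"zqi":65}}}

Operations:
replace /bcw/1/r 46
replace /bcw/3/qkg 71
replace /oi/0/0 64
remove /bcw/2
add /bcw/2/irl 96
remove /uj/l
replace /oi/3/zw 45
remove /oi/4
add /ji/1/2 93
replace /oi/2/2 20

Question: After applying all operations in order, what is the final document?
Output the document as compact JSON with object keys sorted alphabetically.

After op 1 (replace /bcw/1/r 46): {"bcw":[[57,31,29,66],{"g":54,"r":46},[84,64,42,92,94],{"ezv":86,"qkg":18},[19,33]],"ji":[[90,83,74,51,78],[94,5,7,11]],"oi":[[25,78],{"azc":53,"d":26,"tk":25,"wvn":85},[15,56,17,30],{"vj":98,"z":11,"zw":67},[95,93]],"uj":{"hyj":[96,82],"i":[61,81,8],"l":{"naq":21,"nb":19,"qch":5,"zqi":65}}}
After op 2 (replace /bcw/3/qkg 71): {"bcw":[[57,31,29,66],{"g":54,"r":46},[84,64,42,92,94],{"ezv":86,"qkg":71},[19,33]],"ji":[[90,83,74,51,78],[94,5,7,11]],"oi":[[25,78],{"azc":53,"d":26,"tk":25,"wvn":85},[15,56,17,30],{"vj":98,"z":11,"zw":67},[95,93]],"uj":{"hyj":[96,82],"i":[61,81,8],"l":{"naq":21,"nb":19,"qch":5,"zqi":65}}}
After op 3 (replace /oi/0/0 64): {"bcw":[[57,31,29,66],{"g":54,"r":46},[84,64,42,92,94],{"ezv":86,"qkg":71},[19,33]],"ji":[[90,83,74,51,78],[94,5,7,11]],"oi":[[64,78],{"azc":53,"d":26,"tk":25,"wvn":85},[15,56,17,30],{"vj":98,"z":11,"zw":67},[95,93]],"uj":{"hyj":[96,82],"i":[61,81,8],"l":{"naq":21,"nb":19,"qch":5,"zqi":65}}}
After op 4 (remove /bcw/2): {"bcw":[[57,31,29,66],{"g":54,"r":46},{"ezv":86,"qkg":71},[19,33]],"ji":[[90,83,74,51,78],[94,5,7,11]],"oi":[[64,78],{"azc":53,"d":26,"tk":25,"wvn":85},[15,56,17,30],{"vj":98,"z":11,"zw":67},[95,93]],"uj":{"hyj":[96,82],"i":[61,81,8],"l":{"naq":21,"nb":19,"qch":5,"zqi":65}}}
After op 5 (add /bcw/2/irl 96): {"bcw":[[57,31,29,66],{"g":54,"r":46},{"ezv":86,"irl":96,"qkg":71},[19,33]],"ji":[[90,83,74,51,78],[94,5,7,11]],"oi":[[64,78],{"azc":53,"d":26,"tk":25,"wvn":85},[15,56,17,30],{"vj":98,"z":11,"zw":67},[95,93]],"uj":{"hyj":[96,82],"i":[61,81,8],"l":{"naq":21,"nb":19,"qch":5,"zqi":65}}}
After op 6 (remove /uj/l): {"bcw":[[57,31,29,66],{"g":54,"r":46},{"ezv":86,"irl":96,"qkg":71},[19,33]],"ji":[[90,83,74,51,78],[94,5,7,11]],"oi":[[64,78],{"azc":53,"d":26,"tk":25,"wvn":85},[15,56,17,30],{"vj":98,"z":11,"zw":67},[95,93]],"uj":{"hyj":[96,82],"i":[61,81,8]}}
After op 7 (replace /oi/3/zw 45): {"bcw":[[57,31,29,66],{"g":54,"r":46},{"ezv":86,"irl":96,"qkg":71},[19,33]],"ji":[[90,83,74,51,78],[94,5,7,11]],"oi":[[64,78],{"azc":53,"d":26,"tk":25,"wvn":85},[15,56,17,30],{"vj":98,"z":11,"zw":45},[95,93]],"uj":{"hyj":[96,82],"i":[61,81,8]}}
After op 8 (remove /oi/4): {"bcw":[[57,31,29,66],{"g":54,"r":46},{"ezv":86,"irl":96,"qkg":71},[19,33]],"ji":[[90,83,74,51,78],[94,5,7,11]],"oi":[[64,78],{"azc":53,"d":26,"tk":25,"wvn":85},[15,56,17,30],{"vj":98,"z":11,"zw":45}],"uj":{"hyj":[96,82],"i":[61,81,8]}}
After op 9 (add /ji/1/2 93): {"bcw":[[57,31,29,66],{"g":54,"r":46},{"ezv":86,"irl":96,"qkg":71},[19,33]],"ji":[[90,83,74,51,78],[94,5,93,7,11]],"oi":[[64,78],{"azc":53,"d":26,"tk":25,"wvn":85},[15,56,17,30],{"vj":98,"z":11,"zw":45}],"uj":{"hyj":[96,82],"i":[61,81,8]}}
After op 10 (replace /oi/2/2 20): {"bcw":[[57,31,29,66],{"g":54,"r":46},{"ezv":86,"irl":96,"qkg":71},[19,33]],"ji":[[90,83,74,51,78],[94,5,93,7,11]],"oi":[[64,78],{"azc":53,"d":26,"tk":25,"wvn":85},[15,56,20,30],{"vj":98,"z":11,"zw":45}],"uj":{"hyj":[96,82],"i":[61,81,8]}}

Answer: {"bcw":[[57,31,29,66],{"g":54,"r":46},{"ezv":86,"irl":96,"qkg":71},[19,33]],"ji":[[90,83,74,51,78],[94,5,93,7,11]],"oi":[[64,78],{"azc":53,"d":26,"tk":25,"wvn":85},[15,56,20,30],{"vj":98,"z":11,"zw":45}],"uj":{"hyj":[96,82],"i":[61,81,8]}}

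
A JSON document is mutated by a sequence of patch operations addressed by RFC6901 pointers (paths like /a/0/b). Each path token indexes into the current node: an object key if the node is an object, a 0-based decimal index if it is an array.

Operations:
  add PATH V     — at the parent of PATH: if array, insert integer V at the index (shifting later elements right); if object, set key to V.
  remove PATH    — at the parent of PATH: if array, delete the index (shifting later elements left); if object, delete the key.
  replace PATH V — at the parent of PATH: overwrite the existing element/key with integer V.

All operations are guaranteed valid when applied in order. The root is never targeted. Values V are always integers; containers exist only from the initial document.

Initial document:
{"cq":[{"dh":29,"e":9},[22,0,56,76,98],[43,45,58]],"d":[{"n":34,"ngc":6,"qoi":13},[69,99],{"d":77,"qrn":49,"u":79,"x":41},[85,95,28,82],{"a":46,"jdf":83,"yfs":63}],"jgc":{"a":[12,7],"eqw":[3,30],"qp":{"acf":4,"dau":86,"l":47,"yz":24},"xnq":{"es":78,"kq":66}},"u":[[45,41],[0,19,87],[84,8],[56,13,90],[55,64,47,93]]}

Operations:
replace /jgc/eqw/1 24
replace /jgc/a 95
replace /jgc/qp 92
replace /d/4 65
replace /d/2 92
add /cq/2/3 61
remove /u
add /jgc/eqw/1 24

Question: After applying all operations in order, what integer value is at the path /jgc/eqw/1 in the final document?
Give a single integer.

After op 1 (replace /jgc/eqw/1 24): {"cq":[{"dh":29,"e":9},[22,0,56,76,98],[43,45,58]],"d":[{"n":34,"ngc":6,"qoi":13},[69,99],{"d":77,"qrn":49,"u":79,"x":41},[85,95,28,82],{"a":46,"jdf":83,"yfs":63}],"jgc":{"a":[12,7],"eqw":[3,24],"qp":{"acf":4,"dau":86,"l":47,"yz":24},"xnq":{"es":78,"kq":66}},"u":[[45,41],[0,19,87],[84,8],[56,13,90],[55,64,47,93]]}
After op 2 (replace /jgc/a 95): {"cq":[{"dh":29,"e":9},[22,0,56,76,98],[43,45,58]],"d":[{"n":34,"ngc":6,"qoi":13},[69,99],{"d":77,"qrn":49,"u":79,"x":41},[85,95,28,82],{"a":46,"jdf":83,"yfs":63}],"jgc":{"a":95,"eqw":[3,24],"qp":{"acf":4,"dau":86,"l":47,"yz":24},"xnq":{"es":78,"kq":66}},"u":[[45,41],[0,19,87],[84,8],[56,13,90],[55,64,47,93]]}
After op 3 (replace /jgc/qp 92): {"cq":[{"dh":29,"e":9},[22,0,56,76,98],[43,45,58]],"d":[{"n":34,"ngc":6,"qoi":13},[69,99],{"d":77,"qrn":49,"u":79,"x":41},[85,95,28,82],{"a":46,"jdf":83,"yfs":63}],"jgc":{"a":95,"eqw":[3,24],"qp":92,"xnq":{"es":78,"kq":66}},"u":[[45,41],[0,19,87],[84,8],[56,13,90],[55,64,47,93]]}
After op 4 (replace /d/4 65): {"cq":[{"dh":29,"e":9},[22,0,56,76,98],[43,45,58]],"d":[{"n":34,"ngc":6,"qoi":13},[69,99],{"d":77,"qrn":49,"u":79,"x":41},[85,95,28,82],65],"jgc":{"a":95,"eqw":[3,24],"qp":92,"xnq":{"es":78,"kq":66}},"u":[[45,41],[0,19,87],[84,8],[56,13,90],[55,64,47,93]]}
After op 5 (replace /d/2 92): {"cq":[{"dh":29,"e":9},[22,0,56,76,98],[43,45,58]],"d":[{"n":34,"ngc":6,"qoi":13},[69,99],92,[85,95,28,82],65],"jgc":{"a":95,"eqw":[3,24],"qp":92,"xnq":{"es":78,"kq":66}},"u":[[45,41],[0,19,87],[84,8],[56,13,90],[55,64,47,93]]}
After op 6 (add /cq/2/3 61): {"cq":[{"dh":29,"e":9},[22,0,56,76,98],[43,45,58,61]],"d":[{"n":34,"ngc":6,"qoi":13},[69,99],92,[85,95,28,82],65],"jgc":{"a":95,"eqw":[3,24],"qp":92,"xnq":{"es":78,"kq":66}},"u":[[45,41],[0,19,87],[84,8],[56,13,90],[55,64,47,93]]}
After op 7 (remove /u): {"cq":[{"dh":29,"e":9},[22,0,56,76,98],[43,45,58,61]],"d":[{"n":34,"ngc":6,"qoi":13},[69,99],92,[85,95,28,82],65],"jgc":{"a":95,"eqw":[3,24],"qp":92,"xnq":{"es":78,"kq":66}}}
After op 8 (add /jgc/eqw/1 24): {"cq":[{"dh":29,"e":9},[22,0,56,76,98],[43,45,58,61]],"d":[{"n":34,"ngc":6,"qoi":13},[69,99],92,[85,95,28,82],65],"jgc":{"a":95,"eqw":[3,24,24],"qp":92,"xnq":{"es":78,"kq":66}}}
Value at /jgc/eqw/1: 24

Answer: 24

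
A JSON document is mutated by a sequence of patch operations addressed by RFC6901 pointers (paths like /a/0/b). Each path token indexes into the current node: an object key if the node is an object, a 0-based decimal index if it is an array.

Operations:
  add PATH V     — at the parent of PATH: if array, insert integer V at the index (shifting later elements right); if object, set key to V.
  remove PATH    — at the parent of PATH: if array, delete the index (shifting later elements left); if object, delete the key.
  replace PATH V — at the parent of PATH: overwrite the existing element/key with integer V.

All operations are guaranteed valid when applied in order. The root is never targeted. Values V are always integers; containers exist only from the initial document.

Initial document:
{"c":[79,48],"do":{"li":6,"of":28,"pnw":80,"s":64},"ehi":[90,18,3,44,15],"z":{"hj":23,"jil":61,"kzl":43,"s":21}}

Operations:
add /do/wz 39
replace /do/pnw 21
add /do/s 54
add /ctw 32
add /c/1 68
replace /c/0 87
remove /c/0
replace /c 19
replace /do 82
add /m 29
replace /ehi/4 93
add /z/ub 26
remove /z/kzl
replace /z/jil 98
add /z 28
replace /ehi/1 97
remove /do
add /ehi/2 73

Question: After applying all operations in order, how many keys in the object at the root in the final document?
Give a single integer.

Answer: 5

Derivation:
After op 1 (add /do/wz 39): {"c":[79,48],"do":{"li":6,"of":28,"pnw":80,"s":64,"wz":39},"ehi":[90,18,3,44,15],"z":{"hj":23,"jil":61,"kzl":43,"s":21}}
After op 2 (replace /do/pnw 21): {"c":[79,48],"do":{"li":6,"of":28,"pnw":21,"s":64,"wz":39},"ehi":[90,18,3,44,15],"z":{"hj":23,"jil":61,"kzl":43,"s":21}}
After op 3 (add /do/s 54): {"c":[79,48],"do":{"li":6,"of":28,"pnw":21,"s":54,"wz":39},"ehi":[90,18,3,44,15],"z":{"hj":23,"jil":61,"kzl":43,"s":21}}
After op 4 (add /ctw 32): {"c":[79,48],"ctw":32,"do":{"li":6,"of":28,"pnw":21,"s":54,"wz":39},"ehi":[90,18,3,44,15],"z":{"hj":23,"jil":61,"kzl":43,"s":21}}
After op 5 (add /c/1 68): {"c":[79,68,48],"ctw":32,"do":{"li":6,"of":28,"pnw":21,"s":54,"wz":39},"ehi":[90,18,3,44,15],"z":{"hj":23,"jil":61,"kzl":43,"s":21}}
After op 6 (replace /c/0 87): {"c":[87,68,48],"ctw":32,"do":{"li":6,"of":28,"pnw":21,"s":54,"wz":39},"ehi":[90,18,3,44,15],"z":{"hj":23,"jil":61,"kzl":43,"s":21}}
After op 7 (remove /c/0): {"c":[68,48],"ctw":32,"do":{"li":6,"of":28,"pnw":21,"s":54,"wz":39},"ehi":[90,18,3,44,15],"z":{"hj":23,"jil":61,"kzl":43,"s":21}}
After op 8 (replace /c 19): {"c":19,"ctw":32,"do":{"li":6,"of":28,"pnw":21,"s":54,"wz":39},"ehi":[90,18,3,44,15],"z":{"hj":23,"jil":61,"kzl":43,"s":21}}
After op 9 (replace /do 82): {"c":19,"ctw":32,"do":82,"ehi":[90,18,3,44,15],"z":{"hj":23,"jil":61,"kzl":43,"s":21}}
After op 10 (add /m 29): {"c":19,"ctw":32,"do":82,"ehi":[90,18,3,44,15],"m":29,"z":{"hj":23,"jil":61,"kzl":43,"s":21}}
After op 11 (replace /ehi/4 93): {"c":19,"ctw":32,"do":82,"ehi":[90,18,3,44,93],"m":29,"z":{"hj":23,"jil":61,"kzl":43,"s":21}}
After op 12 (add /z/ub 26): {"c":19,"ctw":32,"do":82,"ehi":[90,18,3,44,93],"m":29,"z":{"hj":23,"jil":61,"kzl":43,"s":21,"ub":26}}
After op 13 (remove /z/kzl): {"c":19,"ctw":32,"do":82,"ehi":[90,18,3,44,93],"m":29,"z":{"hj":23,"jil":61,"s":21,"ub":26}}
After op 14 (replace /z/jil 98): {"c":19,"ctw":32,"do":82,"ehi":[90,18,3,44,93],"m":29,"z":{"hj":23,"jil":98,"s":21,"ub":26}}
After op 15 (add /z 28): {"c":19,"ctw":32,"do":82,"ehi":[90,18,3,44,93],"m":29,"z":28}
After op 16 (replace /ehi/1 97): {"c":19,"ctw":32,"do":82,"ehi":[90,97,3,44,93],"m":29,"z":28}
After op 17 (remove /do): {"c":19,"ctw":32,"ehi":[90,97,3,44,93],"m":29,"z":28}
After op 18 (add /ehi/2 73): {"c":19,"ctw":32,"ehi":[90,97,73,3,44,93],"m":29,"z":28}
Size at the root: 5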